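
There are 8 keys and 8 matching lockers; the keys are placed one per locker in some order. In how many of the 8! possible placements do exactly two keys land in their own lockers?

7420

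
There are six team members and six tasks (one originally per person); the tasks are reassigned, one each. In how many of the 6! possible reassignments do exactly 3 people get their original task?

40

Choose which 3 of the 6 are fixed: C(6,3) = 20.
The remaining 3 must be deranged: !3 = 2.
Total: 20 × 2 = 40.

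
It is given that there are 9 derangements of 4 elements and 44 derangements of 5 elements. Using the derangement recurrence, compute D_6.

265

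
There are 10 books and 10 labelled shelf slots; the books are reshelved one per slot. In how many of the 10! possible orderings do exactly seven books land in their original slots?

240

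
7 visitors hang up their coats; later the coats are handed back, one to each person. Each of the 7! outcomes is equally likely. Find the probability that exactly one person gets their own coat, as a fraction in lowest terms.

53/144

Favorable outcomes: C(7,1)·!6 = 7·265 = 1855.
Total outcomes: 7! = 5040.
Probability = 1855/5040 = 53/144.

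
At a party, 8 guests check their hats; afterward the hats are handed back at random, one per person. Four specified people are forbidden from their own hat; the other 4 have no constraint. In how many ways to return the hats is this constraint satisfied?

24024

Inclusion-exclusion on the 4 forbidden self-matches:
Σ_{j=0}^{4} (-1)^j C(4,j)(8-j)!
= C(4,0)·8! - C(4,1)·7! + C(4,2)·6! - C(4,3)·5! + C(4,4)·4!
= 40320 - 20160 + 4320 - 480 + 24
= 24024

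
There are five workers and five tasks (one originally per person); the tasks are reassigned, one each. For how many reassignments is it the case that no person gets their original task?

44

Use !n = n·!(n-1) + (-1)^n.
!5 = 5·9 - 1 = 44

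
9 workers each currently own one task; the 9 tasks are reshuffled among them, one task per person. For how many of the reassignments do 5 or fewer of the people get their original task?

362675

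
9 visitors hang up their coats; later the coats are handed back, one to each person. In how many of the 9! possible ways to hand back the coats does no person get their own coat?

Recurrence: !9 = 9·!8 + (-1)^9.
!9 = 9·14833 - 1 = 133496

133496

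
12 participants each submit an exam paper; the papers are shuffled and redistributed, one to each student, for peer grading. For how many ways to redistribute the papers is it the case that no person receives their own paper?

176214841

The subfactorial !12 = [12!/e] (nearest integer).
12! = 479001600, and 479001600/e ≈ 176214840.93, so !12 = 176214841.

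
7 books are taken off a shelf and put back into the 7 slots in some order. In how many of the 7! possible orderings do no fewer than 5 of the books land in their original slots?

# with exactly i fixed is C(7,i)·!(7-i); sum over i=5..7:
  i=5: C(7,5)·!2 = 21·1 = 21
  i=6: C(7,6)·!1 = 7·0 = 0
  i=7: C(7,7)·!0 = 1·1 = 1
Total = 22.

22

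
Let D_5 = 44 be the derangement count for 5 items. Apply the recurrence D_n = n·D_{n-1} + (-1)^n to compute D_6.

265

D_6 = 6·44 + 1 = 265.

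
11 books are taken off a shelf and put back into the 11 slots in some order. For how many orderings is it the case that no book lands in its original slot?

14684570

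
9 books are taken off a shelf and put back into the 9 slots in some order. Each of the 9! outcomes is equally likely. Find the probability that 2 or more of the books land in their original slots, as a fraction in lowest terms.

Favorable outcomes: Σ_{i≥2} C(9,i)·!(9-i) = 36·1854 + 84·265 + 126·44 + 126·9 + 84·2 + 36·1 + 9·0 + 1·1 = 95887.
Total outcomes: 9! = 362880.
Probability = 95887/362880 = 95887/362880.

95887/362880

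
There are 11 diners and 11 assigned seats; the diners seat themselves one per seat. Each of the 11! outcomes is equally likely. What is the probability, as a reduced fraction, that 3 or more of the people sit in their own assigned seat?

3205379/39916800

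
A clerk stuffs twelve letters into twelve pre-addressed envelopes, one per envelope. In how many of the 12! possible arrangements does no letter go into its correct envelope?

The number of derangements of 12 is !12 = Σ_{k=0}^{12} (-1)^k·12!/k!
= 12! - 12!/1! + 12!/2! - 12!/3! + 12!/4! - 12!/5! + 12!/6! - 12!/7! + 12!/8! - 12!/9! + 12!/10! - 12!/11! + 12!/12!
= 479001600 - 479001600 + 239500800 - 79833600 + 19958400 - 3991680 + 665280 - 95040 + 11880 - 1320 + 132 - 12 + 1
= 176214841

176214841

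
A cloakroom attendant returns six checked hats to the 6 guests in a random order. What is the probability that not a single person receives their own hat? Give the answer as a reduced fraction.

Favorable outcomes: !6 = 265.
Total outcomes: 6! = 720.
Probability = 265/720 = 53/144.

53/144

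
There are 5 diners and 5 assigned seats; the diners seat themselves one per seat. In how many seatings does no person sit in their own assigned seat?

Recurrence: !5 = 5·!4 + (-1)^5.
!5 = 5·9 - 1 = 44

44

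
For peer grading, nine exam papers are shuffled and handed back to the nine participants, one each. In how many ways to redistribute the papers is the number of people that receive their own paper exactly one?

133497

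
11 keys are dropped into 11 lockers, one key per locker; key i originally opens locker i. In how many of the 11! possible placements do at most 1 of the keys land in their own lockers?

Sum C(11,i)·!(11-i) for i = 0..1:
  i=0: C(11,0)·!11 = 1·14684570 = 14684570
  i=1: C(11,1)·!10 = 11·1334961 = 14684571
Total = 29369141.

29369141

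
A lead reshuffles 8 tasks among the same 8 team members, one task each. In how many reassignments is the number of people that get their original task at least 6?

29

Sum C(8,i)·!(8-i) for i = 6..8:
  i=6: C(8,6)·!2 = 28·1 = 28
  i=7: C(8,7)·!1 = 8·0 = 0
  i=8: C(8,8)·!0 = 1·1 = 1
Total = 29.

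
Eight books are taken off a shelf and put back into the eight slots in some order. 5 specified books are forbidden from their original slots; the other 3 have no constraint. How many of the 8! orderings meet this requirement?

21234

Inclusion-exclusion on the 5 forbidden self-matches:
Σ_{j=0}^{5} (-1)^j C(5,j)(8-j)!
= C(5,0)·8! - C(5,1)·7! + C(5,2)·6! - C(5,3)·5! + C(5,4)·4! - C(5,5)·3!
= 40320 - 25200 + 7200 - 1200 + 120 - 6
= 21234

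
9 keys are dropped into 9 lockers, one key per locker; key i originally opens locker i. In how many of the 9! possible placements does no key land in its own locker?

133496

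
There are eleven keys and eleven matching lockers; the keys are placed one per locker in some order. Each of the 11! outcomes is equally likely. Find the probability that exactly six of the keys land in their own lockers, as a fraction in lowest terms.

11/21600

Favorable outcomes: C(11,6)·!5 = 462·44 = 20328.
Total outcomes: 11! = 39916800.
Probability = 20328/39916800 = 11/21600.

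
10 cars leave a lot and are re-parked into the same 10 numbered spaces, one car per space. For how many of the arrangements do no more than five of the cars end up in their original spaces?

3626624

Sum C(10,i)·!(10-i) for i = 0..5:
  i=0: C(10,0)·!10 = 1·1334961 = 1334961
  i=1: C(10,1)·!9 = 10·133496 = 1334960
  i=2: C(10,2)·!8 = 45·14833 = 667485
  i=3: C(10,3)·!7 = 120·1854 = 222480
  i=4: C(10,4)·!6 = 210·265 = 55650
  i=5: C(10,5)·!5 = 252·44 = 11088
Total = 3626624.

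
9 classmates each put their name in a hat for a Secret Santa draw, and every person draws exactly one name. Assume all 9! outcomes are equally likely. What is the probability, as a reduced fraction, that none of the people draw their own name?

Favorable outcomes: !9 = 133496.
Total outcomes: 9! = 362880.
Probability = 133496/362880 = 16687/45360.

16687/45360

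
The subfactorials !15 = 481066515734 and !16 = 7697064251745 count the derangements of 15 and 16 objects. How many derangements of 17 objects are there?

130850092279664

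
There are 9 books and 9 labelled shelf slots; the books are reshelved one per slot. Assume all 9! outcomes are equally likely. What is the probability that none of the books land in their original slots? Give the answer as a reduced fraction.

16687/45360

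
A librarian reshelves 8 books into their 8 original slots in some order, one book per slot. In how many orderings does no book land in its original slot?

Use !n = (n-1)(!(n-1) + !(n-2)).
!8 = 7·(1854 + 265) = 7·2119 = 14833

14833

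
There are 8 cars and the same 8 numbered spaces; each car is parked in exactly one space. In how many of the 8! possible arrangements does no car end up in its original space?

14833

Recurrence: !8 = 7·(!7 + !6).
!8 = 7·(1854 + 265) = 7·2119 = 14833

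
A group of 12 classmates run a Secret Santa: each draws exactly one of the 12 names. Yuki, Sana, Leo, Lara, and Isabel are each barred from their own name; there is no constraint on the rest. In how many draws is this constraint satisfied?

312273360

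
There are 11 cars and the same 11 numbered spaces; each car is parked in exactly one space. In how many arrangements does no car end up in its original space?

Use !n = (n-1)(!(n-1) + !(n-2)).
!11 = 10·(1334961 + 133496) = 10·1468457 = 14684570

14684570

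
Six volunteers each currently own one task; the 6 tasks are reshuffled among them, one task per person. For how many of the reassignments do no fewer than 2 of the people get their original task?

191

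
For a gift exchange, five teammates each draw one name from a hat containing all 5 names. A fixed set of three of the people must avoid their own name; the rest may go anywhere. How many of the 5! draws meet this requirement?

64

Let A_j be the event that the j-th constrained one is fixed. By inclusion-exclusion over the 3 events:
Σ_{j=0}^{3} (-1)^j C(3,j)(5-j)!
= C(3,0)·5! - C(3,1)·4! + C(3,2)·3! - C(3,3)·2!
= 120 - 72 + 18 - 2
= 64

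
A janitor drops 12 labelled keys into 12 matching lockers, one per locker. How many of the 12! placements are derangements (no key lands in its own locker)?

!12 is the nearest integer to 12!/e.
12! = 479001600, and 479001600/e ≈ 176214840.93, so !12 = 176214841.

176214841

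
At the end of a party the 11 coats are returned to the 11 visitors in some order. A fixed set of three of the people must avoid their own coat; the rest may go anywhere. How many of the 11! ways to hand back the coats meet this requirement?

30078720

Inclusion-exclusion on the 3 forbidden self-matches:
Σ_{j=0}^{3} (-1)^j C(3,j)(11-j)!
= C(3,0)·11! - C(3,1)·10! + C(3,2)·9! - C(3,3)·8!
= 39916800 - 10886400 + 1088640 - 40320
= 30078720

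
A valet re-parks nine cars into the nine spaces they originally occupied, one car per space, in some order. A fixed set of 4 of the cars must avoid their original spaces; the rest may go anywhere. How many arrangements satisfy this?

229080

Inclusion-exclusion on the 4 forbidden self-matches:
Σ_{j=0}^{4} (-1)^j C(4,j)(9-j)!
= C(4,0)·9! - C(4,1)·8! + C(4,2)·7! - C(4,3)·6! + C(4,4)·5!
= 362880 - 161280 + 30240 - 2880 + 120
= 229080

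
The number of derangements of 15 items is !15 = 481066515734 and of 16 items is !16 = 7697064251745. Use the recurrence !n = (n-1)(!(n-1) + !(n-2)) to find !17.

130850092279664

!17 = (17-1)·(!16 + !15) = 16·(7697064251745 + 481066515734) = 16·8178130767479 = 130850092279664.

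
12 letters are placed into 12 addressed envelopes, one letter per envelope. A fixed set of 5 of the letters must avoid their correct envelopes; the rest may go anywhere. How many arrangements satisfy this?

312273360

Inclusion-exclusion on the 5 forbidden self-matches:
Σ_{j=0}^{5} (-1)^j C(5,j)(12-j)!
= C(5,0)·12! - C(5,1)·11! + C(5,2)·10! - C(5,3)·9! + C(5,4)·8! - C(5,5)·7!
= 479001600 - 199584000 + 36288000 - 3628800 + 201600 - 5040
= 312273360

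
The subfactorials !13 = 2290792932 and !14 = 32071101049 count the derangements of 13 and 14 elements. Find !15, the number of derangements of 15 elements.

481066515734

!15 = (15-1)·(!14 + !13) = 14·(32071101049 + 2290792932) = 14·34361893981 = 481066515734.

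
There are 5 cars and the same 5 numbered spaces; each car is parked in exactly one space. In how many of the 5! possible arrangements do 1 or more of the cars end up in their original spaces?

76

# with exactly i fixed is C(5,i)·!(5-i); sum over i=1..5:
  i=1: C(5,1)·!4 = 5·9 = 45
  i=2: C(5,2)·!3 = 10·2 = 20
  i=3: C(5,3)·!2 = 10·1 = 10
  i=4: C(5,4)·!1 = 5·0 = 0
  i=5: C(5,5)·!0 = 1·1 = 1
Total = 76.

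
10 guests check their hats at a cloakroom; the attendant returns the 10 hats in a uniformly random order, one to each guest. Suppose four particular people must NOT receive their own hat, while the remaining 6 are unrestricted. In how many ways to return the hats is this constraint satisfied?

2399760

Let A_j be the event that the j-th constrained one is fixed. By inclusion-exclusion over the 4 events:
Σ_{j=0}^{4} (-1)^j C(4,j)(10-j)!
= C(4,0)·10! - C(4,1)·9! + C(4,2)·8! - C(4,3)·7! + C(4,4)·6!
= 3628800 - 1451520 + 241920 - 20160 + 720
= 2399760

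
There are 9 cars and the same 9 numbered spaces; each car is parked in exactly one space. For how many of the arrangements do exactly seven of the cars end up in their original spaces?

Pick the 7 fixed positions: C(9,7) = 36 ways.
The other 2 form a derangement: !2 = 1.
Total: 36 × 1 = 36.

36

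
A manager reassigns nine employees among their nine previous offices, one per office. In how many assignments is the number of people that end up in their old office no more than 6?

# with exactly i fixed is C(9,i)·!(9-i); sum over i=0..6:
  i=0: C(9,0)·!9 = 1·133496 = 133496
  i=1: C(9,1)·!8 = 9·14833 = 133497
  i=2: C(9,2)·!7 = 36·1854 = 66744
  i=3: C(9,3)·!6 = 84·265 = 22260
  i=4: C(9,4)·!5 = 126·44 = 5544
  i=5: C(9,5)·!4 = 126·9 = 1134
  i=6: C(9,6)·!3 = 84·2 = 168
Total = 362843.

362843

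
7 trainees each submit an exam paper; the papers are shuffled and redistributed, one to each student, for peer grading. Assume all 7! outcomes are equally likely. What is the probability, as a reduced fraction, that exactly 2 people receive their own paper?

11/60

Favorable outcomes: C(7,2)·!5 = 21·44 = 924.
Total outcomes: 7! = 5040.
Probability = 924/5040 = 11/60.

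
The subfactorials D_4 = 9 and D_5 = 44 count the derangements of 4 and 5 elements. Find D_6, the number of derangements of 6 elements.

265

D_6 = (6-1)·(D_5 + D_4) = 5·(44 + 9) = 5·53 = 265.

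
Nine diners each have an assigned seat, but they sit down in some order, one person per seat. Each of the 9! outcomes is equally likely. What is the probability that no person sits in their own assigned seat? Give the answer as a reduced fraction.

Favorable outcomes: !9 = 133496.
Total outcomes: 9! = 362880.
Probability = 133496/362880 = 16687/45360.

16687/45360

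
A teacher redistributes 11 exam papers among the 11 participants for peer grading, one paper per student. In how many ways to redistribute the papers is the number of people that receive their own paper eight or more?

386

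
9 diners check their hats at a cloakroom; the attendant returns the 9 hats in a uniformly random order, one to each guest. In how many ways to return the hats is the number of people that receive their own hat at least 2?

Sum C(9,i)·!(9-i) for i = 2..9:
  i=2: C(9,2)·!7 = 36·1854 = 66744
  i=3: C(9,3)·!6 = 84·265 = 22260
  i=4: C(9,4)·!5 = 126·44 = 5544
  i=5: C(9,5)·!4 = 126·9 = 1134
  i=6: C(9,6)·!3 = 84·2 = 168
  i=7: C(9,7)·!2 = 36·1 = 36
  i=8: C(9,8)·!1 = 9·0 = 0
  i=9: C(9,9)·!0 = 1·1 = 1
Total = 95887.

95887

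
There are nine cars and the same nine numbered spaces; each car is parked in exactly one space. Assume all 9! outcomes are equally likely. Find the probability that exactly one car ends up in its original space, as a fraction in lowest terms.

2119/5760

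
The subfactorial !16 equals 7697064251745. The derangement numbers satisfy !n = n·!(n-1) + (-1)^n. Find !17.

130850092279664

!17 = 17·7697064251745 - 1 = 130850092279664.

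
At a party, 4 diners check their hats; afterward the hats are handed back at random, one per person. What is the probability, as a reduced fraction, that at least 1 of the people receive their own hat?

5/8

Favorable outcomes: Σ_{i≥1} C(4,i)·!(4-i) = 4·2 + 6·1 + 4·0 + 1·1 = 15.
Total outcomes: 4! = 24.
Probability = 15/24 = 5/8.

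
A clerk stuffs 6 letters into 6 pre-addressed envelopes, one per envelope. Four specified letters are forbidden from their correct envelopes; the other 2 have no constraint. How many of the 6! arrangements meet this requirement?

362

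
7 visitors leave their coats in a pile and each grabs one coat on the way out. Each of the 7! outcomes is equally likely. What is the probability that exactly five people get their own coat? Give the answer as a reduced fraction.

Favorable outcomes: C(7,5)·!2 = 21·1 = 21.
Total outcomes: 7! = 5040.
Probability = 21/5040 = 1/240.

1/240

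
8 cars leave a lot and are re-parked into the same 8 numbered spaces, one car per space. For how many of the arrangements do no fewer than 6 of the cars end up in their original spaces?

29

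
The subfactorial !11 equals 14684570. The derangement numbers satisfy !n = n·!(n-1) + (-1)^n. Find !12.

176214841

!12 = 12·14684570 + 1 = 176214841.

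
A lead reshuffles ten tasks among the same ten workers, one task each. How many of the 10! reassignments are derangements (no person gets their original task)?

1334961

Recurrence: !10 = 10·!9 + (-1)^10.
!10 = 10·133496 + 1 = 1334961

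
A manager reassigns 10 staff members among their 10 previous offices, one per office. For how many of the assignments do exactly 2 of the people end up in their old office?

Choose which 2 of the 10 are fixed: C(10,2) = 45.
The other 8 form a derangement: !8 = 14833.
Total: 45 × 14833 = 667485.

667485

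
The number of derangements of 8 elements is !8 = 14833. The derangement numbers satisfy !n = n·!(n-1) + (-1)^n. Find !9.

!9 = 9·14833 - 1 = 133496.

133496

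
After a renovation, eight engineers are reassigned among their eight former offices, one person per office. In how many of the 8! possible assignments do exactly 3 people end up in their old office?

Choose which 3 of the 8 are fixed: C(8,3) = 56.
The remaining 5 must be deranged: !5 = 44.
Total: 56 × 44 = 2464.

2464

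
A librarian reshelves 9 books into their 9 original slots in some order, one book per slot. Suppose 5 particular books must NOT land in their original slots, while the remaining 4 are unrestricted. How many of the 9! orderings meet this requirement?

Let A_j be the event that the j-th constrained one is fixed. By inclusion-exclusion over the 5 events:
Σ_{j=0}^{5} (-1)^j C(5,j)(9-j)!
= C(5,0)·9! - C(5,1)·8! + C(5,2)·7! - C(5,3)·6! + C(5,4)·5! - C(5,5)·4!
= 362880 - 201600 + 50400 - 7200 + 600 - 24
= 205056

205056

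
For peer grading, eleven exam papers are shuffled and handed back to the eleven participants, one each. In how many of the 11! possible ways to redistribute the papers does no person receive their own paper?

14684570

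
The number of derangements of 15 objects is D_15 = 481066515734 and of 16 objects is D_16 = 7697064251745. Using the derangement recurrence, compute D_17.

130850092279664

D_17 = (17-1)·(D_16 + D_15) = 16·(7697064251745 + 481066515734) = 16·8178130767479 = 130850092279664.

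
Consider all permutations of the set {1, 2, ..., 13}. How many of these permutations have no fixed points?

The number of derangements of 13 is !13 = Σ_{k=0}^{13} (-1)^k·13!/k!
= 13! - 13!/1! + 13!/2! - 13!/3! + 13!/4! - 13!/5! + 13!/6! - 13!/7! + 13!/8! - 13!/9! + 13!/10! - 13!/11! + 13!/12! - 13!/13!
= 6227020800 - 6227020800 + 3113510400 - 1037836800 + 259459200 - 51891840 + 8648640 - 1235520 + 154440 - 17160 + 1716 - 156 + 13 - 1
= 2290792932

2290792932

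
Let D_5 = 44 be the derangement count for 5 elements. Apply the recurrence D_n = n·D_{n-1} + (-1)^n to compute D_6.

265

D_6 = 6·44 + 1 = 265.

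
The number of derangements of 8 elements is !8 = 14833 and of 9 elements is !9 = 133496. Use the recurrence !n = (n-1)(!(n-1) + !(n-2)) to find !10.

!10 = (10-1)·(!9 + !8) = 9·(133496 + 14833) = 9·148329 = 1334961.

1334961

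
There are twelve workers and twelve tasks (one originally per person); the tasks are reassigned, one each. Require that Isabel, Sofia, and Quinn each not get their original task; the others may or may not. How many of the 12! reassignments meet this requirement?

Inclusion-exclusion on the 3 forbidden self-matches:
Σ_{j=0}^{3} (-1)^j C(3,j)(12-j)!
= C(3,0)·12! - C(3,1)·11! + C(3,2)·10! - C(3,3)·9!
= 479001600 - 119750400 + 10886400 - 362880
= 369774720

369774720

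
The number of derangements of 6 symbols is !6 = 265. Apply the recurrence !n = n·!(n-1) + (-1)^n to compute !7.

1854

!7 = 7·265 - 1 = 1854.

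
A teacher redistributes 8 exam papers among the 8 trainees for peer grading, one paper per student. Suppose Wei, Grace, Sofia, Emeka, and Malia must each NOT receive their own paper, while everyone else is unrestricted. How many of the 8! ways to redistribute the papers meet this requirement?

21234

Let A_j be the event that the j-th constrained one is fixed. By inclusion-exclusion over the 5 events:
Σ_{j=0}^{5} (-1)^j C(5,j)(8-j)!
= C(5,0)·8! - C(5,1)·7! + C(5,2)·6! - C(5,3)·5! + C(5,4)·4! - C(5,5)·3!
= 40320 - 25200 + 7200 - 1200 + 120 - 6
= 21234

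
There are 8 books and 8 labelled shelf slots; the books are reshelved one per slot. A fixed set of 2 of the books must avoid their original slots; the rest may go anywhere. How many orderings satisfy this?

30960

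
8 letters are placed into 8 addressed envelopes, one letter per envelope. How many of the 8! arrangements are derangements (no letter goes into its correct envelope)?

14833

The number of derangements of 8 is !8 = Σ_{k=0}^{8} (-1)^k·8!/k!
= 8! - 8!/1! + 8!/2! - 8!/3! + 8!/4! - 8!/5! + 8!/6! - 8!/7! + 8!/8!
= 40320 - 40320 + 20160 - 6720 + 1680 - 336 + 56 - 8 + 1
= 14833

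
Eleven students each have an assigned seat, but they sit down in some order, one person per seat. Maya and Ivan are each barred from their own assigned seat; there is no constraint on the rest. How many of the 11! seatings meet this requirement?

33022080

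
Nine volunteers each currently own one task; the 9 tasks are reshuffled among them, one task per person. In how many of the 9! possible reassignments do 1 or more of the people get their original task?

229384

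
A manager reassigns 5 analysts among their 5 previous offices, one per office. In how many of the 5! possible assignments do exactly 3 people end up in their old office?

10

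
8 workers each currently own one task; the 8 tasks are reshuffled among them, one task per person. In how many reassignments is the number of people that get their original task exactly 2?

7420

Pick the 2 fixed positions: C(8,2) = 28 ways.
The other 6 form a derangement: !6 = 265.
Total: 28 × 265 = 7420.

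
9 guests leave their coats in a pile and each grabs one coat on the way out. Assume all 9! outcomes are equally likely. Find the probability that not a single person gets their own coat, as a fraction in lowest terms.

16687/45360

Favorable outcomes: !9 = 133496.
Total outcomes: 9! = 362880.
Probability = 133496/362880 = 16687/45360.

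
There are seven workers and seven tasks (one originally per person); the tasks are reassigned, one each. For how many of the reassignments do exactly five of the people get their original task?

21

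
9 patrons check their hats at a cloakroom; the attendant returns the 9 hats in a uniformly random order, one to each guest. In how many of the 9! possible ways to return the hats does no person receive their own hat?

133496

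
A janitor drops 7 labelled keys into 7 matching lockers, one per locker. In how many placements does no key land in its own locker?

1854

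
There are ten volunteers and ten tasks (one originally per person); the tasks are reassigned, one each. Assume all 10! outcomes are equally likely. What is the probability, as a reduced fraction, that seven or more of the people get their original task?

143/1814400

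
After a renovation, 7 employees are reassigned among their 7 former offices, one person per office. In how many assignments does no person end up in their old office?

1854

Recurrence: !7 = 7·!6 + (-1)^7.
!7 = 7·265 - 1 = 1854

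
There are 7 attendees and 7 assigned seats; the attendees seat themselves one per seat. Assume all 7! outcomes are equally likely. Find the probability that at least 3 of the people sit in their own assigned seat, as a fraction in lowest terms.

407/5040

Favorable outcomes: Σ_{i≥3} C(7,i)·!(7-i) = 35·9 + 35·2 + 21·1 + 7·0 + 1·1 = 407.
Total outcomes: 7! = 5040.
Probability = 407/5040 = 407/5040.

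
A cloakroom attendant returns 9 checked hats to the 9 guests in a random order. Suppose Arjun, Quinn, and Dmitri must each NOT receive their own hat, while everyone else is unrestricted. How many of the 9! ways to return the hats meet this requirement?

256320

Inclusion-exclusion on the 3 forbidden self-matches:
Σ_{j=0}^{3} (-1)^j C(3,j)(9-j)!
= C(3,0)·9! - C(3,1)·8! + C(3,2)·7! - C(3,3)·6!
= 362880 - 120960 + 15120 - 720
= 256320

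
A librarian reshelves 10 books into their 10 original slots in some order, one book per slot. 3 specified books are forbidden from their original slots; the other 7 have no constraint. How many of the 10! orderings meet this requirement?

2656080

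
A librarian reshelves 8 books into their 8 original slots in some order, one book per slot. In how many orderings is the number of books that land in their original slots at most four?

Sum C(8,i)·!(8-i) for i = 0..4:
  i=0: C(8,0)·!8 = 1·14833 = 14833
  i=1: C(8,1)·!7 = 8·1854 = 14832
  i=2: C(8,2)·!6 = 28·265 = 7420
  i=3: C(8,3)·!5 = 56·44 = 2464
  i=4: C(8,4)·!4 = 70·9 = 630
Total = 40179.

40179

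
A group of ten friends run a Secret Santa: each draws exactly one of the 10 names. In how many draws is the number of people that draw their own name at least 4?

Sum C(10,i)·!(10-i) for i = 4..10:
  i=4: C(10,4)·!6 = 210·265 = 55650
  i=5: C(10,5)·!5 = 252·44 = 11088
  i=6: C(10,6)·!4 = 210·9 = 1890
  i=7: C(10,7)·!3 = 120·2 = 240
  i=8: C(10,8)·!2 = 45·1 = 45
  i=9: C(10,9)·!1 = 10·0 = 0
  i=10: C(10,10)·!0 = 1·1 = 1
Total = 68914.

68914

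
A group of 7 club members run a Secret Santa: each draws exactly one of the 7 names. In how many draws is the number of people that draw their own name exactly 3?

315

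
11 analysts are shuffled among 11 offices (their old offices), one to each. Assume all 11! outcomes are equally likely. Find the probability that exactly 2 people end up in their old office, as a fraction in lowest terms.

Favorable outcomes: C(11,2)·!9 = 55·133496 = 7342280.
Total outcomes: 11! = 39916800.
Probability = 7342280/39916800 = 16687/90720.

16687/90720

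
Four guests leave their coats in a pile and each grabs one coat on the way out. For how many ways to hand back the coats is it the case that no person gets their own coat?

!4 = 4! · Σ_{k=0}^{4} (-1)^k/k!
= 4! - 4!/1! + 4!/2! - 4!/3! + 4!/4!
= 24 - 24 + 12 - 4 + 1
= 9

9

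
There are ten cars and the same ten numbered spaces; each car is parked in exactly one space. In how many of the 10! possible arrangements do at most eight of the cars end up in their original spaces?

3628799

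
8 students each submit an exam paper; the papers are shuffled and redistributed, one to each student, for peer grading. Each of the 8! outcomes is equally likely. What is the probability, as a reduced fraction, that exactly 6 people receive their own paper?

1/1440

Favorable outcomes: C(8,6)·!2 = 28·1 = 28.
Total outcomes: 8! = 40320.
Probability = 28/40320 = 1/1440.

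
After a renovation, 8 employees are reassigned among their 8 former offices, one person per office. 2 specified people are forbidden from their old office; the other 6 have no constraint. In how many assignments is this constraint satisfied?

30960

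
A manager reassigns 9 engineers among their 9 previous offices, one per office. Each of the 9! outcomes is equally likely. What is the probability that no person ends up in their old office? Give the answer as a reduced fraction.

16687/45360

Favorable outcomes: !9 = 133496.
Total outcomes: 9! = 362880.
Probability = 133496/362880 = 16687/45360.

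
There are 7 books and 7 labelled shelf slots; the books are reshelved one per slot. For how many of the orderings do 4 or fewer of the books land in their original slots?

Sum C(7,i)·!(7-i) for i = 0..4:
  i=0: C(7,0)·!7 = 1·1854 = 1854
  i=1: C(7,1)·!6 = 7·265 = 1855
  i=2: C(7,2)·!5 = 21·44 = 924
  i=3: C(7,3)·!4 = 35·9 = 315
  i=4: C(7,4)·!3 = 35·2 = 70
Total = 5018.

5018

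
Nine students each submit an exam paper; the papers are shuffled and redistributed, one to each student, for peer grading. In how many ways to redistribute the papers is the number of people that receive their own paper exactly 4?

5544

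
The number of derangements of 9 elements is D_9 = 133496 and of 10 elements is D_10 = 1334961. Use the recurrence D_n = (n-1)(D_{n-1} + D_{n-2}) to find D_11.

D_11 = (11-1)·(D_10 + D_9) = 10·(1334961 + 133496) = 10·1468457 = 14684570.

14684570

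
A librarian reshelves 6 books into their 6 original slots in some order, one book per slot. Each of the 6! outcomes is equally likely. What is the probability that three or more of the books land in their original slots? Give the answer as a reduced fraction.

7/90

Favorable outcomes: Σ_{i≥3} C(6,i)·!(6-i) = 20·2 + 15·1 + 6·0 + 1·1 = 56.
Total outcomes: 6! = 720.
Probability = 56/720 = 7/90.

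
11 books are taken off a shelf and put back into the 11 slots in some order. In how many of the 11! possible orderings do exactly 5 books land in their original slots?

Pick the 5 fixed positions: C(11,5) = 462 ways.
The other 6 form a derangement: !6 = 265.
Total: 462 × 265 = 122430.

122430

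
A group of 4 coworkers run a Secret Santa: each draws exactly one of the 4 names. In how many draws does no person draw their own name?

9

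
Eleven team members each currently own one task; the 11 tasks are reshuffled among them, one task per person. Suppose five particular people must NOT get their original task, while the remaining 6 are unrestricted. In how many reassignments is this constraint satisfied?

Let A_j be the event that the j-th constrained one is fixed. By inclusion-exclusion over the 5 events:
Σ_{j=0}^{5} (-1)^j C(5,j)(11-j)!
= C(5,0)·11! - C(5,1)·10! + C(5,2)·9! - C(5,3)·8! + C(5,4)·7! - C(5,5)·6!
= 39916800 - 18144000 + 3628800 - 403200 + 25200 - 720
= 25022880

25022880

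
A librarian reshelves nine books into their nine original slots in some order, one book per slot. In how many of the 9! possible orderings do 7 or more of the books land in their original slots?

Sum C(9,i)·!(9-i) for i = 7..9:
  i=7: C(9,7)·!2 = 36·1 = 36
  i=8: C(9,8)·!1 = 9·0 = 0
  i=9: C(9,9)·!0 = 1·1 = 1
Total = 37.

37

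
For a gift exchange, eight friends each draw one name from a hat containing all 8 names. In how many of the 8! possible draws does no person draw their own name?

14833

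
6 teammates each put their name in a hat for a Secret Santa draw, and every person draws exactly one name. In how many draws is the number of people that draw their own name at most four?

719

Sum C(6,i)·!(6-i) for i = 0..4:
  i=0: C(6,0)·!6 = 1·265 = 265
  i=1: C(6,1)·!5 = 6·44 = 264
  i=2: C(6,2)·!4 = 15·9 = 135
  i=3: C(6,3)·!3 = 20·2 = 40
  i=4: C(6,4)·!2 = 15·1 = 15
Total = 719.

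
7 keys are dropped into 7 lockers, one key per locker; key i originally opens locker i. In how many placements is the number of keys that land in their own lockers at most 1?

Sum C(7,i)·!(7-i) for i = 0..1:
  i=0: C(7,0)·!7 = 1·1854 = 1854
  i=1: C(7,1)·!6 = 7·265 = 1855
Total = 3709.

3709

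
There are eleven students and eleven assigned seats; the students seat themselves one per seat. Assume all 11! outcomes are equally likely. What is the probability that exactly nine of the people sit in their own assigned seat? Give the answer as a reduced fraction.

Favorable outcomes: C(11,9)·!2 = 55·1 = 55.
Total outcomes: 11! = 39916800.
Probability = 55/39916800 = 1/725760.

1/725760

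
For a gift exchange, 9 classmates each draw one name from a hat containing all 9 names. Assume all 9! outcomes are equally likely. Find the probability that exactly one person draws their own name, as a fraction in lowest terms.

2119/5760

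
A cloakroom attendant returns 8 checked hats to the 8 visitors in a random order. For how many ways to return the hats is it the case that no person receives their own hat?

14833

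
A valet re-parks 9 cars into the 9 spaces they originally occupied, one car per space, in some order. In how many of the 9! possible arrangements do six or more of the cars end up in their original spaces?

# with exactly i fixed is C(9,i)·!(9-i); sum over i=6..9:
  i=6: C(9,6)·!3 = 84·2 = 168
  i=7: C(9,7)·!2 = 36·1 = 36
  i=8: C(9,8)·!1 = 9·0 = 0
  i=9: C(9,9)·!0 = 1·1 = 1
Total = 205.

205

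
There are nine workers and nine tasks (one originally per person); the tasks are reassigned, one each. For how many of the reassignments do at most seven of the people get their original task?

362879

Sum C(9,i)·!(9-i) for i = 0..7:
  i=0: C(9,0)·!9 = 1·133496 = 133496
  i=1: C(9,1)·!8 = 9·14833 = 133497
  i=2: C(9,2)·!7 = 36·1854 = 66744
  i=3: C(9,3)·!6 = 84·265 = 22260
  i=4: C(9,4)·!5 = 126·44 = 5544
  i=5: C(9,5)·!4 = 126·9 = 1134
  i=6: C(9,6)·!3 = 84·2 = 168
  i=7: C(9,7)·!2 = 36·1 = 36
Total = 362879.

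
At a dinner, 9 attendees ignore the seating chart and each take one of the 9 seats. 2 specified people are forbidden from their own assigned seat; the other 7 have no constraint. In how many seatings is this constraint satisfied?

Inclusion-exclusion on the 2 forbidden self-matches:
Σ_{j=0}^{2} (-1)^j C(2,j)(9-j)!
= C(2,0)·9! - C(2,1)·8! + C(2,2)·7!
= 362880 - 80640 + 5040
= 287280

287280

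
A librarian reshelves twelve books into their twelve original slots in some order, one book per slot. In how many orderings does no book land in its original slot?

The number of derangements of 12 is !12 = Σ_{k=0}^{12} (-1)^k·12!/k!
= 12! - 12!/1! + 12!/2! - 12!/3! + 12!/4! - 12!/5! + 12!/6! - 12!/7! + 12!/8! - 12!/9! + 12!/10! - 12!/11! + 12!/12!
= 479001600 - 479001600 + 239500800 - 79833600 + 19958400 - 3991680 + 665280 - 95040 + 11880 - 1320 + 132 - 12 + 1
= 176214841

176214841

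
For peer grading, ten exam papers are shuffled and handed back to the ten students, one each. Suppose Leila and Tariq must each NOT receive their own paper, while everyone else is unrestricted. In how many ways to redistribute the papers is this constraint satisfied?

2943360

Let A_j be the event that the j-th constrained one is fixed. By inclusion-exclusion over the 2 events:
Σ_{j=0}^{2} (-1)^j C(2,j)(10-j)!
= C(2,0)·10! - C(2,1)·9! + C(2,2)·8!
= 3628800 - 725760 + 40320
= 2943360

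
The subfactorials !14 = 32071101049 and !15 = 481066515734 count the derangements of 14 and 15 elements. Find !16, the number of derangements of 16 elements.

7697064251745

!16 = (16-1)·(!15 + !14) = 15·(481066515734 + 32071101049) = 15·513137616783 = 7697064251745.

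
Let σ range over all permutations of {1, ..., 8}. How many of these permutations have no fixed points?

The number of derangements of 8 is !8 = Σ_{k=0}^{8} (-1)^k·8!/k!
= 8! - 8!/1! + 8!/2! - 8!/3! + 8!/4! - 8!/5! + 8!/6! - 8!/7! + 8!/8!
= 40320 - 40320 + 20160 - 6720 + 1680 - 336 + 56 - 8 + 1
= 14833

14833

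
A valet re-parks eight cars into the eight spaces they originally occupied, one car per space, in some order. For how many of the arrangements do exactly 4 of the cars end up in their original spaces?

Pick the 4 fixed positions: C(8,4) = 70 ways.
The remaining 4 must be deranged: !4 = 9.
Total: 70 × 9 = 630.

630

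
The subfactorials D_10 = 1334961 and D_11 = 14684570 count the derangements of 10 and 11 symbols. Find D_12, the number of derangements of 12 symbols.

176214841

D_12 = (12-1)·(D_11 + D_10) = 11·(14684570 + 1334961) = 11·16019531 = 176214841.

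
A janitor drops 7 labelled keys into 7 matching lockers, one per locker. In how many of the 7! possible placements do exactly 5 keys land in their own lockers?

21

Choose which 5 of the 7 are fixed: C(7,5) = 21.
The other 2 form a derangement: !2 = 1.
Total: 21 × 1 = 21.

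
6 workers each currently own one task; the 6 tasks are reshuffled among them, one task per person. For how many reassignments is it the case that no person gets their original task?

265

Use !n = (n-1)(!(n-1) + !(n-2)).
!6 = 5·(44 + 9) = 5·53 = 265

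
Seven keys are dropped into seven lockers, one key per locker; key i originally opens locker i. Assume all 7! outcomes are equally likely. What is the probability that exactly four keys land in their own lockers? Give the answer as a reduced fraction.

1/72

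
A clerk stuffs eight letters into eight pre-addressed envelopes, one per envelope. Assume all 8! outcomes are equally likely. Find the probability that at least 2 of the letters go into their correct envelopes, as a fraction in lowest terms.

2131/8064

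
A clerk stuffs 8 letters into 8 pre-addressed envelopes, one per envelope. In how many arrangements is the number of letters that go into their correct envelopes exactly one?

14832

Choose which one of the 8 is fixed: C(8,1) = 8.
The remaining 7 must be deranged: !7 = 1854.
Total: 8 × 1854 = 14832.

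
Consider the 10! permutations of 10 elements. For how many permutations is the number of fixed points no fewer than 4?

68914

Sum C(10,i)·!(10-i) for i = 4..10:
  i=4: C(10,4)·!6 = 210·265 = 55650
  i=5: C(10,5)·!5 = 252·44 = 11088
  i=6: C(10,6)·!4 = 210·9 = 1890
  i=7: C(10,7)·!3 = 120·2 = 240
  i=8: C(10,8)·!2 = 45·1 = 45
  i=9: C(10,9)·!1 = 10·0 = 0
  i=10: C(10,10)·!0 = 1·1 = 1
Total = 68914.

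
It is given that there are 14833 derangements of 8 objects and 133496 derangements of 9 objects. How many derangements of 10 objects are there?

D_10 = (10-1)·(D_9 + D_8) = 9·(133496 + 14833) = 9·148329 = 1334961.

1334961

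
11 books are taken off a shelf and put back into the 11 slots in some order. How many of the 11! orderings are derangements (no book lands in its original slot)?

14684570

By inclusion-exclusion, !11 = Σ (-1)^k · 11!/k! for k=0..11
= 11! - 11!/1! + 11!/2! - 11!/3! + 11!/4! - 11!/5! + 11!/6! - 11!/7! + 11!/8! - 11!/9! + 11!/10! - 11!/11!
= 39916800 - 39916800 + 19958400 - 6652800 + 1663200 - 332640 + 55440 - 7920 + 990 - 110 + 11 - 1
= 14684570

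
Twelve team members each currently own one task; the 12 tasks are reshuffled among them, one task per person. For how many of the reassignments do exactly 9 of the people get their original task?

440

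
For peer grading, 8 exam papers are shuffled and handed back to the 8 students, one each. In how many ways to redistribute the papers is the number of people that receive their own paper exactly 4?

630

Pick the 4 fixed positions: C(8,4) = 70 ways.
The other 4 form a derangement: !4 = 9.
Total: 70 × 9 = 630.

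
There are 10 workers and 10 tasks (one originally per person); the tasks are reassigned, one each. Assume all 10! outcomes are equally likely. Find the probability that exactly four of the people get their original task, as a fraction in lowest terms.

Favorable outcomes: C(10,4)·!6 = 210·265 = 55650.
Total outcomes: 10! = 3628800.
Probability = 55650/3628800 = 53/3456.

53/3456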